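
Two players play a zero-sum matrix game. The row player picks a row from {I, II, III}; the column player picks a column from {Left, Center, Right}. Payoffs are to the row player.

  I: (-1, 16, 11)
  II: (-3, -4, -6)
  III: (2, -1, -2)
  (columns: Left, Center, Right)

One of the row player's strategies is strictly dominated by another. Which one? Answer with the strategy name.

II

I gives a strictly higher payoff than II against every column: -1 > -3, 16 > -4, 11 > -6.
So II is strictly dominated and the row player never plays it.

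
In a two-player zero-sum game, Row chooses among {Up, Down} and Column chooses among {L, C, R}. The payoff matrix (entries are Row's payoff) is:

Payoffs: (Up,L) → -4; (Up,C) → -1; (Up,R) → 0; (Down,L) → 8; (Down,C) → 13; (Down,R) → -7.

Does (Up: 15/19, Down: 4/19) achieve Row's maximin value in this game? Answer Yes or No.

Yes

Against L this mix gives (15/19)·(-4) + (4/19)·8 = -28/19.
Against C this mix gives (15/19)·(-1) + (4/19)·13 = 37/19.
Against R this mix gives (15/19)·0 + (4/19)·(-7) = -28/19.
All of Column's active replies (L, R) yield -28/19, and no column does worse for Row. The mix makes Column indifferent and guarantees -28/19, so it is optimal.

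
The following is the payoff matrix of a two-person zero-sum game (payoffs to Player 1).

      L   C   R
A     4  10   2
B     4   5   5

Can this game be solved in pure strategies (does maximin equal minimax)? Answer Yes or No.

Yes

Row minima: A → 2, B → 4; maximin = 4.
Column maxima: L → 4, C → 10, R → 5; minimax = 4.
maximin = minimax = 4, so a saddle point exists.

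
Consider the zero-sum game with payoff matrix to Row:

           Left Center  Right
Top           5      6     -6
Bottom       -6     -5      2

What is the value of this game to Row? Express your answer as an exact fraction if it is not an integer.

-26/19

Row minima: Top → -6, Bottom → -6; maximin = -6.
Column maxima: Left → 5, Center → 6, Right → 2; minimax = 2.
-6 ≠ 2, so there is no saddle point; optimal play is mixed.
Center is strictly dominated by Left (it gives Row strictly more in every row), so Column never plays it.
On the remaining 2×2 (Top, Bottom vs Left, Right):
Let Row play Top with probability p. Expected payoff against Left: 5p + (-6)(1−p) = 11p − 6; against Right: (-6)p + 2(1−p) = −8p + 2.
Setting these equal: 11p − 6 = −8p + 2 ⇒ 19p = 8 ⇒ p = 8/19, and the value is (11)·(8/19) − 6 = -26/19.
For Column: with q = P(Left), equating Top's and Bottom's payoffs gives 11q − 6 = −8q + 2 ⇒ q = 8/19.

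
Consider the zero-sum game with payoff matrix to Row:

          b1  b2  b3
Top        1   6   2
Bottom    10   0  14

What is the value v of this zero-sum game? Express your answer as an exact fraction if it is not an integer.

Row minima: Top → 1, Bottom → 0; maximin = 1.
Column maxima: b1 → 10, b2 → 6, b3 → 14; minimax = 6.
1 ≠ 6, so there is no saddle point; optimal play is mixed.
b3 is strictly dominated by b1 (it gives Row strictly more in every row), so Column never plays it.
On the remaining 2×2 (Top, Bottom vs b1, b2):
Let Row play Top with probability p. Expected payoff against b1: 1p + 10(1−p) = −9p + 10; against b2: 6p + 0(1−p) = 6p.
Setting these equal: −9p + 10 = 6p ⇒ −15p = -10 ⇒ p = 2/3, and the value is (-9)·(2/3) + 10 = 4.
For Column: with q = P(b1), equating Top's and Bottom's payoffs gives −5q + 6 = 10q ⇒ q = 2/5.

4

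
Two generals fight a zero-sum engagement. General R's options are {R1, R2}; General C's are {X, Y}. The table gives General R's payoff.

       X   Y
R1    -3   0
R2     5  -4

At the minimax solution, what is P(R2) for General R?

Row minima: R1 → -3, R2 → -4; maximin = -3.
Column maxima: X → 5, Y → 0; minimax = 0.
-3 ≠ 0, so there is no saddle point; optimal play is mixed.
Let General R play R1 with probability p. Expected payoff against X: (-3)p + 5(1−p) = −8p + 5; against Y: 0p + (-4)(1−p) = 4p − 4.
Setting these equal: −8p + 5 = 4p − 4 ⇒ −12p = -9 ⇒ p = 3/4, and the value is (-8)·(3/4) + 5 = -1.
For General C: with q = P(X), equating R1's and R2's payoffs gives −3q = 9q − 4 ⇒ q = 1/3.

1/4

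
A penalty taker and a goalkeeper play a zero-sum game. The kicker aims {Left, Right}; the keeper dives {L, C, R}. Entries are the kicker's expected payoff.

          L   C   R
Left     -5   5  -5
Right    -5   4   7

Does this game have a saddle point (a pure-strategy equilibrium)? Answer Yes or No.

Yes

Row minima: Left → -5, Right → -5; maximin = -5.
Column maxima: L → -5, C → 5, R → 7; minimax = -5.
maximin = minimax = -5, so a saddle point exists.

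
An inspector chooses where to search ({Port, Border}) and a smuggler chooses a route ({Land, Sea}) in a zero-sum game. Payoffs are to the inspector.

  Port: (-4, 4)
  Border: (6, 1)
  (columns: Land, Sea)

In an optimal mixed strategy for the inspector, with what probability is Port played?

5/13

Row minima: Port → -4, Border → 1; maximin = 1.
Column maxima: Land → 6, Sea → 4; minimax = 4.
1 ≠ 4, so there is no saddle point; optimal play is mixed.
Let the inspector play Port with probability p. Expected payoff against Land: (-4)p + 6(1−p) = −10p + 6; against Sea: 4p + 1(1−p) = 3p + 1.
Setting these equal: −10p + 6 = 3p + 1 ⇒ −13p = -5 ⇒ p = 5/13, and the value is (-10)·(5/13) + 6 = 28/13.
For the smuggler: with q = P(Land), equating Port's and Border's payoffs gives −8q + 4 = 5q + 1 ⇒ q = 3/13.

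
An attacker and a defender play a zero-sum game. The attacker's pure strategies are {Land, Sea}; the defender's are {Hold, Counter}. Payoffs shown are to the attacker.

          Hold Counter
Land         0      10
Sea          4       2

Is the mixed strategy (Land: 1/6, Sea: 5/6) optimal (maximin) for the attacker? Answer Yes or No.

Against Hold this mix gives (1/6)·0 + (5/6)·4 = 10/3.
Against Counter this mix gives (1/6)·10 + (5/6)·2 = 10/3.
All of the defender's active replies (Hold, Counter) yield 10/3, and no column does worse for the attacker. The mix makes the defender indifferent and guarantees 10/3, so it is optimal.

Yes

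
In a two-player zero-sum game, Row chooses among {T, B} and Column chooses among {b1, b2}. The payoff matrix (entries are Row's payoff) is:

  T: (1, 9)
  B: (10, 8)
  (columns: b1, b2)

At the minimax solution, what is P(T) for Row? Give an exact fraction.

1/5

Row minima: T → 1, B → 8; maximin = 8.
Column maxima: b1 → 10, b2 → 9; minimax = 9.
8 ≠ 9, so there is no saddle point; optimal play is mixed.
Let Row play T with probability p. Expected payoff against b1: 1p + 10(1−p) = −9p + 10; against b2: 9p + 8(1−p) = p + 8.
Setting these equal: −9p + 10 = p + 8 ⇒ −10p = -2 ⇒ p = 1/5, and the value is (-9)·(1/5) + 10 = 41/5.
For Column: with q = P(b1), equating T's and B's payoffs gives −8q + 9 = 2q + 8 ⇒ q = 1/10.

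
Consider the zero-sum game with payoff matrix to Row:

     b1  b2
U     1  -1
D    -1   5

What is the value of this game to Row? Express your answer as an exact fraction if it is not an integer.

1/2

Row minima: U → -1, D → -1; maximin = -1.
Column maxima: b1 → 1, b2 → 5; minimax = 1.
-1 ≠ 1, so there is no saddle point; optimal play is mixed.
Let Row play U with probability p. Expected payoff against b1: 1p + (-1)(1−p) = 2p − 1; against b2: (-1)p + 5(1−p) = −6p + 5.
Setting these equal: 2p − 1 = −6p + 5 ⇒ 8p = 6 ⇒ p = 3/4, and the value is (2)·(3/4) − 1 = 1/2.
For Column: with q = P(b1), equating U's and D's payoffs gives 2q − 1 = −6q + 5 ⇒ q = 3/4.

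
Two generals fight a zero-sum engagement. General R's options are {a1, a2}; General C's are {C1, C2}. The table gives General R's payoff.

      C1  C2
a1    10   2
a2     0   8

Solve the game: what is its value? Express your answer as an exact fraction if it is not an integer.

5

Row minima: a1 → 2, a2 → 0; maximin = 2.
Column maxima: C1 → 10, C2 → 8; minimax = 8.
2 ≠ 8, so there is no saddle point; optimal play is mixed.
Let General R play a1 with probability p. Expected payoff against C1: 10p + 0(1−p) = 10p; against C2: 2p + 8(1−p) = −6p + 8.
Setting these equal: 10p = −6p + 8 ⇒ 16p = 8 ⇒ p = 1/2, and the value is (10)·(1/2) = 5.
For General C: with q = P(C1), equating a1's and a2's payoffs gives 8q + 2 = −8q + 8 ⇒ q = 3/8.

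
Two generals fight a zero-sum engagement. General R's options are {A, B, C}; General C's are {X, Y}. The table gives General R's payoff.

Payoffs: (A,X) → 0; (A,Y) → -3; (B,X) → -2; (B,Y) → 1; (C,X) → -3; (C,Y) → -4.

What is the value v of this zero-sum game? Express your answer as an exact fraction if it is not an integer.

Row minima: A → -3, B → -2, C → -4; maximin = -2.
Column maxima: X → 0, Y → 1; minimax = 0.
-2 ≠ 0, so there is no saddle point; optimal play is mixed.
C is strictly dominated by A, so General R never plays it.
On the remaining 2×2 (A, B vs X, Y):
Let General R play A with probability p. Expected payoff against X: 0p + (-2)(1−p) = 2p − 2; against Y: (-3)p + 1(1−p) = −4p + 1.
Setting these equal: 2p − 2 = −4p + 1 ⇒ 6p = 3 ⇒ p = 1/2, and the value is (2)·(1/2) − 2 = -1.
For General C: with q = P(X), equating A's and B's payoffs gives 3q − 3 = −3q + 1 ⇒ q = 2/3.

-1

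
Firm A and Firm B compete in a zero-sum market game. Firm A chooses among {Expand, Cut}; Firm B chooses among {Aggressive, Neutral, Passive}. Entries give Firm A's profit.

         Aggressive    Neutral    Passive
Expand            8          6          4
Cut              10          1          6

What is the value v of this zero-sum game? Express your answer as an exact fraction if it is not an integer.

32/7

Row minima: Expand → 4, Cut → 1; maximin = 4.
Column maxima: Aggressive → 10, Neutral → 6, Passive → 6; minimax = 6.
4 ≠ 6, so there is no saddle point; optimal play is mixed.
Aggressive is strictly dominated by Neutral (it gives Firm A strictly more in every row), so Firm B never plays it.
On the remaining 2×2 (Expand, Cut vs Neutral, Passive):
Let Firm A play Expand with probability p. Expected payoff against Neutral: 6p + 1(1−p) = 5p + 1; against Passive: 4p + 6(1−p) = −2p + 6.
Setting these equal: 5p + 1 = −2p + 6 ⇒ 7p = 5 ⇒ p = 5/7, and the value is (5)·(5/7) + 1 = 32/7.
For Firm B: with q = P(Neutral), equating Expand's and Cut's payoffs gives 2q + 4 = −5q + 6 ⇒ q = 2/7.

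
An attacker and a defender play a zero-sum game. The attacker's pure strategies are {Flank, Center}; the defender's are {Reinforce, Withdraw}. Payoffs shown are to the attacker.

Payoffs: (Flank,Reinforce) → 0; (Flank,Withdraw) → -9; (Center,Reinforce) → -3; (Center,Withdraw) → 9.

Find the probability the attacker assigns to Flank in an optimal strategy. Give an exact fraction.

Row minima: Flank → -9, Center → -3; maximin = -3.
Column maxima: Reinforce → 0, Withdraw → 9; minimax = 0.
-3 ≠ 0, so there is no saddle point; optimal play is mixed.
Let the attacker play Flank with probability p. Expected payoff against Reinforce: 0p + (-3)(1−p) = 3p − 3; against Withdraw: (-9)p + 9(1−p) = −18p + 9.
Setting these equal: 3p − 3 = −18p + 9 ⇒ 21p = 12 ⇒ p = 4/7, and the value is (3)·(4/7) − 3 = -9/7.
For the defender: with q = P(Reinforce), equating Flank's and Center's payoffs gives 9q − 9 = −12q + 9 ⇒ q = 6/7.

4/7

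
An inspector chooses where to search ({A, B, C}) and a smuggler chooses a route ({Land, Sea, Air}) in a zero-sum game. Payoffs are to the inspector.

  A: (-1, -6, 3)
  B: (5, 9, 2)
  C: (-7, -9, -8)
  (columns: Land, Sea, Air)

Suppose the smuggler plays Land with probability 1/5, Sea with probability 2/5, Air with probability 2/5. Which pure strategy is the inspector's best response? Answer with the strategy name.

Expected payoff of A: (1/5)·(-1) + (2/5)·(-6) + (2/5)·3 = -7/5.
Expected payoff of B: (1/5)·5 + (2/5)·9 + (2/5)·2 = 27/5.
Expected payoff of C: (1/5)·(-7) + (2/5)·(-9) + (2/5)·(-8) = -41/5.
The largest is 27/5, so the inspector's best response is B.

B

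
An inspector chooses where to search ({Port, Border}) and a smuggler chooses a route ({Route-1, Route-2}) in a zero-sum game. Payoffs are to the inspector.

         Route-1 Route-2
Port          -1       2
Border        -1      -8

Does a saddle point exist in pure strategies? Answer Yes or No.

Yes

Row minima: Port → -1, Border → -8; maximin = -1.
Column maxima: Route-1 → -1, Route-2 → 2; minimax = -1.
maximin = minimax = -1, so a saddle point exists.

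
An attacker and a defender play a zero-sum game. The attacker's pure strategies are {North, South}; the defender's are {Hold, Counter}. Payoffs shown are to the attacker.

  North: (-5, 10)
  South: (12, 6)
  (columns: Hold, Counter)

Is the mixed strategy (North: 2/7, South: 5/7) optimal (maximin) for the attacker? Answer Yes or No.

Against Hold this mix gives (2/7)·(-5) + (5/7)·12 = 50/7.
Against Counter this mix gives (2/7)·10 + (5/7)·6 = 50/7.
All of the defender's active replies (Hold, Counter) yield 50/7, and no column does worse for the attacker. The mix makes the defender indifferent and guarantees 50/7, so it is optimal.

Yes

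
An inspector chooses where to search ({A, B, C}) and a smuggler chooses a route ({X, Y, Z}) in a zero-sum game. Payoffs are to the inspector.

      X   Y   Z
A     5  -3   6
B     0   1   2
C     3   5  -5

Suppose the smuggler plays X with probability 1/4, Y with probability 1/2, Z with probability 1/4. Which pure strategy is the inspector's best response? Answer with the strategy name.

Expected payoff of A: (1/4)·5 + (1/2)·(-3) + (1/4)·6 = 5/4.
Expected payoff of B: (1/4)·0 + (1/2)·1 + (1/4)·2 = 1.
Expected payoff of C: (1/4)·3 + (1/2)·5 + (1/4)·(-5) = 2.
The largest is 2, so the inspector's best response is C.

C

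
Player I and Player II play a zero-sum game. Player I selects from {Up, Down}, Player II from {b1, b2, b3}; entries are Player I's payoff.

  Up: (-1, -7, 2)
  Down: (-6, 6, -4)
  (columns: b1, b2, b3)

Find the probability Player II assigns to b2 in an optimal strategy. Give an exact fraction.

5/18

Row minima: Up → -7, Down → -6; maximin = -6.
Column maxima: b1 → -1, b2 → 6, b3 → 2; minimax = -1.
-6 ≠ -1, so there is no saddle point; optimal play is mixed.
b3 is strictly dominated by b1 (it gives Player I strictly more in every row), so Player II never plays it.
On the remaining 2×2 (Up, Down vs b1, b2):
Let Player I play Up with probability p. Expected payoff against b1: (-1)p + (-6)(1−p) = 5p − 6; against b2: (-7)p + 6(1−p) = −13p + 6.
Setting these equal: 5p − 6 = −13p + 6 ⇒ 18p = 12 ⇒ p = 2/3, and the value is (5)·(2/3) − 6 = -8/3.
For Player II: with q = P(b1), equating Up's and Down's payoffs gives 6q − 7 = −12q + 6 ⇒ q = 13/18.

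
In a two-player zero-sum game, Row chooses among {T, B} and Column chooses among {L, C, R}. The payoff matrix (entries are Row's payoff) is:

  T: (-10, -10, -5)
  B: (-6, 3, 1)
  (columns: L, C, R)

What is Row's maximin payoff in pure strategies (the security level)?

Row minima: T → -10, B → -6.
The best of these is -6.

-6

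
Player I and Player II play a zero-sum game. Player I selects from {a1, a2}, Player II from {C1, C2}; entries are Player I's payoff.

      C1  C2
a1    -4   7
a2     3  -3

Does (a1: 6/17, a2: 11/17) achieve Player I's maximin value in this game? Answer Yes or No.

Yes

Against C1 this mix gives (6/17)·(-4) + (11/17)·3 = 9/17.
Against C2 this mix gives (6/17)·7 + (11/17)·(-3) = 9/17.
All of Player II's active replies (C1, C2) yield 9/17, and no column does worse for Player I. The mix makes Player II indifferent and guarantees 9/17, so it is optimal.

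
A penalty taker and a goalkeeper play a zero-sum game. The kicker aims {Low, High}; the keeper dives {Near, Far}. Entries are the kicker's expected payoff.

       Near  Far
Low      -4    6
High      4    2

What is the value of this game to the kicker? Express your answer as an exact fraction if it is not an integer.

Row minima: Low → -4, High → 2; maximin = 2.
Column maxima: Near → 4, Far → 6; minimax = 4.
2 ≠ 4, so there is no saddle point; optimal play is mixed.
Let the kicker play Low with probability p. Expected payoff against Near: (-4)p + 4(1−p) = −8p + 4; against Far: 6p + 2(1−p) = 4p + 2.
Setting these equal: −8p + 4 = 4p + 2 ⇒ −12p = -2 ⇒ p = 1/6, and the value is (-8)·(1/6) + 4 = 8/3.
For the keeper: with q = P(Near), equating Low's and High's payoffs gives −10q + 6 = 2q + 2 ⇒ q = 1/3.

8/3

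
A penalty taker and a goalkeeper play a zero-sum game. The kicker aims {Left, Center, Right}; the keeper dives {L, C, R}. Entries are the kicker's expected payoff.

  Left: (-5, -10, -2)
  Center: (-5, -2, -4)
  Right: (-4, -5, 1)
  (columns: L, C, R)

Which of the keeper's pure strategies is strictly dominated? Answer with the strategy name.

L holds the kicker's payoff strictly below R in every row: -5 < -2, -5 < -4, -4 < 1.
So R is strictly dominated for the keeper.

R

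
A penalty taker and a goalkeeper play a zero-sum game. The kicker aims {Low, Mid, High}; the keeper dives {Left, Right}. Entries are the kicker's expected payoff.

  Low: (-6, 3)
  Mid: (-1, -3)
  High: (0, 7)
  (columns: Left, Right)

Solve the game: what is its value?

0

Row minima: Low → -6, Mid → -3, High → 0; maximin = 0.
Column maxima: Left → 0, Right → 7; minimax = 0.
Since maximin = minimax = 0, there is a saddle point and the value is 0.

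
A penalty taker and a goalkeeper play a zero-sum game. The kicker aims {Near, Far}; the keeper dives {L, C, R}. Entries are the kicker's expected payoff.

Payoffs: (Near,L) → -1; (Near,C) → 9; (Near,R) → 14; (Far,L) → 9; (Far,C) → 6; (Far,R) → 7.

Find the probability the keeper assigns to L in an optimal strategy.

3/13

Row minima: Near → -1, Far → 6; maximin = 6.
Column maxima: L → 9, C → 9, R → 14; minimax = 9.
6 ≠ 9, so there is no saddle point; optimal play is mixed.
R is strictly dominated by C (it gives the kicker strictly more in every row), so the keeper never plays it.
On the remaining 2×2 (Near, Far vs L, C):
Let the kicker play Near with probability p. Expected payoff against L: (-1)p + 9(1−p) = −10p + 9; against C: 9p + 6(1−p) = 3p + 6.
Setting these equal: −10p + 9 = 3p + 6 ⇒ −13p = -3 ⇒ p = 3/13, and the value is (-10)·(3/13) + 9 = 87/13.
For the keeper: with q = P(L), equating Near's and Far's payoffs gives −10q + 9 = 3q + 6 ⇒ q = 3/13.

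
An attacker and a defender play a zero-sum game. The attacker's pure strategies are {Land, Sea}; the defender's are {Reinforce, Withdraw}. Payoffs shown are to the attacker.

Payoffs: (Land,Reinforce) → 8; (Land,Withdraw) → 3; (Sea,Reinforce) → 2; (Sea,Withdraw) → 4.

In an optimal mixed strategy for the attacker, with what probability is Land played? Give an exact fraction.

Row minima: Land → 3, Sea → 2; maximin = 3.
Column maxima: Reinforce → 8, Withdraw → 4; minimax = 4.
3 ≠ 4, so there is no saddle point; optimal play is mixed.
Let the attacker play Land with probability p. Expected payoff against Reinforce: 8p + 2(1−p) = 6p + 2; against Withdraw: 3p + 4(1−p) = −p + 4.
Setting these equal: 6p + 2 = −p + 4 ⇒ 7p = 2 ⇒ p = 2/7, and the value is (6)·(2/7) + 2 = 26/7.
For the defender: with q = P(Reinforce), equating Land's and Sea's payoffs gives 5q + 3 = −2q + 4 ⇒ q = 1/7.

2/7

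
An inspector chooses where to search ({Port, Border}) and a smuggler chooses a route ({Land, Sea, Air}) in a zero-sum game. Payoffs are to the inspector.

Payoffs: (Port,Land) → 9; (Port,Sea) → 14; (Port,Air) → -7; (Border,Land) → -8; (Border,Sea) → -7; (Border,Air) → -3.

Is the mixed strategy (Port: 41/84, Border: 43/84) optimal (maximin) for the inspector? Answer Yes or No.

No

Against Land this mix gives (41/84)·9 + (43/84)·(-8) = 25/84.
Against Sea this mix gives (41/84)·14 + (43/84)·(-7) = 13/4.
Against Air this mix gives (41/84)·(-7) + (43/84)·(-3) = -104/21.
The smuggler will play Air, holding the inspector to -104/21. Shifting weight toward the row that does better against Air would raise this floor (the equalizing mix achieves -83/21 against both Air and Land), so the proposed strategy is not optimal.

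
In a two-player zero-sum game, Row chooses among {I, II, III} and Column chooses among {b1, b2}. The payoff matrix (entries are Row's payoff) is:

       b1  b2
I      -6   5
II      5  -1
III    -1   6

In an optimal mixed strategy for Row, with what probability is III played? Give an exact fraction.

6/13

Row minima: I → -6, II → -1, III → -1; maximin = -1.
Column maxima: b1 → 5, b2 → 6; minimax = 5.
-1 ≠ 5, so there is no saddle point; optimal play is mixed.
I is strictly dominated by III, so Row never plays it.
On the remaining 2×2 (II, III vs b1, b2):
Let Row play II with probability p. Expected payoff against b1: 5p + (-1)(1−p) = 6p − 1; against b2: (-1)p + 6(1−p) = −7p + 6.
Setting these equal: 6p − 1 = −7p + 6 ⇒ 13p = 7 ⇒ p = 7/13, and the value is (6)·(7/13) − 1 = 29/13.
For Column: with q = P(b1), equating II's and III's payoffs gives 6q − 1 = −7q + 6 ⇒ q = 7/13.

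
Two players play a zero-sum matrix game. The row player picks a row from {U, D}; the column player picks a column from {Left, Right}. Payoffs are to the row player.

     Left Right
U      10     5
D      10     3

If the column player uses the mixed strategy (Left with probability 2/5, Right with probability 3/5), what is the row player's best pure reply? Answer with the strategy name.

U

Expected payoff of U: (2/5)·10 + (3/5)·5 = 7.
Expected payoff of D: (2/5)·10 + (3/5)·3 = 29/5.
The largest is 7, so the row player's best response is U.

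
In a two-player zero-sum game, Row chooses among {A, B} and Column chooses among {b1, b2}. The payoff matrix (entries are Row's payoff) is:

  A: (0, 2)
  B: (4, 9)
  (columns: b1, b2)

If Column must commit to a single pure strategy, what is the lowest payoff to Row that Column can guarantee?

4

Column maxima: b1 → 4, b2 → 9.
The smallest of these is 4.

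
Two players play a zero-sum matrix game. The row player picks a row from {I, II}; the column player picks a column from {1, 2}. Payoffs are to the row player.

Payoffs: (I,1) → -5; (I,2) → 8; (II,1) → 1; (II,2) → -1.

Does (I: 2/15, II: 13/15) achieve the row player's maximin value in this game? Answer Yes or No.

Against 1 this mix gives (2/15)·(-5) + (13/15)·1 = 1/5.
Against 2 this mix gives (2/15)·8 + (13/15)·(-1) = 1/5.
All of the column player's active replies (1, 2) yield 1/5, and no column does worse for the row player. The mix makes the column player indifferent and guarantees 1/5, so it is optimal.

Yes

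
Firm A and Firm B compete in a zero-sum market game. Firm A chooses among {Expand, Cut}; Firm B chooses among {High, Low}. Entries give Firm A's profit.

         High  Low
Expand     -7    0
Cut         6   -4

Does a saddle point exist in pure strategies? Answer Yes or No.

Row minima: Expand → -7, Cut → -4; maximin = -4.
Column maxima: High → 6, Low → 0; minimax = 0.
-4 ≠ 0, so no pure-strategy equilibrium exists.

No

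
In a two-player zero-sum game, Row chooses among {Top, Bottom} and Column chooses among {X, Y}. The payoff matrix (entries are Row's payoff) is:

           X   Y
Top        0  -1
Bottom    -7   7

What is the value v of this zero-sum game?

Row minima: Top → -1, Bottom → -7; maximin = -1.
Column maxima: X → 0, Y → 7; minimax = 0.
-1 ≠ 0, so there is no saddle point; optimal play is mixed.
Let Row play Top with probability p. Expected payoff against X: 0p + (-7)(1−p) = 7p − 7; against Y: (-1)p + 7(1−p) = −8p + 7.
Setting these equal: 7p − 7 = −8p + 7 ⇒ 15p = 14 ⇒ p = 14/15, and the value is (7)·(14/15) − 7 = -7/15.
For Column: with q = P(X), equating Top's and Bottom's payoffs gives q − 1 = −14q + 7 ⇒ q = 8/15.

-7/15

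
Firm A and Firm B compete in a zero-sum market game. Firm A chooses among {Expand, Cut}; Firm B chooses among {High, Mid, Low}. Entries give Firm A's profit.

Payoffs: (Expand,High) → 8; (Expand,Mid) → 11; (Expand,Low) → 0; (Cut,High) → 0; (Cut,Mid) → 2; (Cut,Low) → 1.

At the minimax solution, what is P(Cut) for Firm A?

8/9

Row minima: Expand → 0, Cut → 0; maximin = 0.
Column maxima: High → 8, Mid → 11, Low → 1; minimax = 1.
0 ≠ 1, so there is no saddle point; optimal play is mixed.
Mid is strictly dominated by High (it gives Firm A strictly more in every row), so Firm B never plays it.
On the remaining 2×2 (Expand, Cut vs High, Low):
Let Firm A play Expand with probability p. Expected payoff against High: 8p + 0(1−p) = 8p; against Low: 0p + 1(1−p) = −p + 1.
Setting these equal: 8p = −p + 1 ⇒ 9p = 1 ⇒ p = 1/9, and the value is (8)·(1/9) = 8/9.
For Firm B: with q = P(High), equating Expand's and Cut's payoffs gives 8q = −q + 1 ⇒ q = 1/9.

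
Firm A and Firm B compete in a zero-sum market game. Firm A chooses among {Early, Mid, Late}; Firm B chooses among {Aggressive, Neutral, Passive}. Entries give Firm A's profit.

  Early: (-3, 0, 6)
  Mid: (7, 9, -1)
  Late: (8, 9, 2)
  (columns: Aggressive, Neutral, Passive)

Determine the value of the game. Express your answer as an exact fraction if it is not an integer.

18/5

Row minima: Early → -3, Mid → -1, Late → 2; maximin = 2.
Column maxima: Aggressive → 8, Neutral → 9, Passive → 6; minimax = 6.
2 ≠ 6, so there is no saddle point; optimal play is mixed.
Neutral is strictly dominated by Aggressive (it gives Firm A strictly more in every row), so Firm B never plays it.
With Neutral eliminated, Mid is strictly dominated by Late (Late gives Firm A strictly more in every remaining column), so Firm A never plays it.
On the remaining 2×2 (Early, Late vs Aggressive, Passive):
Let Firm A play Early with probability p. Expected payoff against Aggressive: (-3)p + 8(1−p) = −11p + 8; against Passive: 6p + 2(1−p) = 4p + 2.
Setting these equal: −11p + 8 = 4p + 2 ⇒ −15p = -6 ⇒ p = 2/5, and the value is (-11)·(2/5) + 8 = 18/5.
For Firm B: with q = P(Aggressive), equating Early's and Late's payoffs gives −9q + 6 = 6q + 2 ⇒ q = 4/15.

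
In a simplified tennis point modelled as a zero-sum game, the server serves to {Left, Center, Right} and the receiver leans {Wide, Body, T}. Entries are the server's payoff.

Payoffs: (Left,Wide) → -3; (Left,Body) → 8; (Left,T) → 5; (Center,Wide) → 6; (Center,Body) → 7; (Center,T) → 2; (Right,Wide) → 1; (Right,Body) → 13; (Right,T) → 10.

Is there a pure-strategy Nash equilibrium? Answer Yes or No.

Row minima: Left → -3, Center → 2, Right → 1; maximin = 2.
Column maxima: Wide → 6, Body → 13, T → 10; minimax = 6.
2 ≠ 6, so no pure-strategy equilibrium exists.

No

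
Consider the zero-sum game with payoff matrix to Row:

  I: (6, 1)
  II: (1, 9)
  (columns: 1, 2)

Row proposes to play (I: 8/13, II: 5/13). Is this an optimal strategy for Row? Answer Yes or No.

Yes

Against 1 this mix gives (8/13)·6 + (5/13)·1 = 53/13.
Against 2 this mix gives (8/13)·1 + (5/13)·9 = 53/13.
All of Column's active replies (1, 2) yield 53/13, and no column does worse for Row. The mix makes Column indifferent and guarantees 53/13, so it is optimal.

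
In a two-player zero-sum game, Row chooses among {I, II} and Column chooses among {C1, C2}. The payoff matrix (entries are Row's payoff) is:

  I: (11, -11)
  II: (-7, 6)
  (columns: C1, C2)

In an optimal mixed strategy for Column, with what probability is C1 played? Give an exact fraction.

17/35

Row minima: I → -11, II → -7; maximin = -7.
Column maxima: C1 → 11, C2 → 6; minimax = 6.
-7 ≠ 6, so there is no saddle point; optimal play is mixed.
Let Row play I with probability p. Expected payoff against C1: 11p + (-7)(1−p) = 18p − 7; against C2: (-11)p + 6(1−p) = −17p + 6.
Setting these equal: 18p − 7 = −17p + 6 ⇒ 35p = 13 ⇒ p = 13/35, and the value is (18)·(13/35) − 7 = -11/35.
For Column: with q = P(C1), equating I's and II's payoffs gives 22q − 11 = −13q + 6 ⇒ q = 17/35.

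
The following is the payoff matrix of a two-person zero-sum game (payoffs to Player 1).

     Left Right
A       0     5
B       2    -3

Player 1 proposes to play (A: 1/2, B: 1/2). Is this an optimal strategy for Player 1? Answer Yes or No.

Against Left this mix gives (1/2)·0 + (1/2)·2 = 1.
Against Right this mix gives (1/2)·5 + (1/2)·(-3) = 1.
All of Player 2's active replies (Left, Right) yield 1, and no column does worse for Player 1. The mix makes Player 2 indifferent and guarantees 1, so it is optimal.

Yes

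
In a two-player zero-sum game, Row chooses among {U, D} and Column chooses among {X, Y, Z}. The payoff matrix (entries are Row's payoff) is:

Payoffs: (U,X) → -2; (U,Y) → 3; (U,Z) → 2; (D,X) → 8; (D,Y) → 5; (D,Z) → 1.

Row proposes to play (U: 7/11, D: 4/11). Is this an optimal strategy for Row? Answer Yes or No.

Yes

Against X this mix gives (7/11)·(-2) + (4/11)·8 = 18/11.
Against Y this mix gives (7/11)·3 + (4/11)·5 = 41/11.
Against Z this mix gives (7/11)·2 + (4/11)·1 = 18/11.
All of Column's active replies (X, Z) yield 18/11, and no column does worse for Row. The mix makes Column indifferent and guarantees 18/11, so it is optimal.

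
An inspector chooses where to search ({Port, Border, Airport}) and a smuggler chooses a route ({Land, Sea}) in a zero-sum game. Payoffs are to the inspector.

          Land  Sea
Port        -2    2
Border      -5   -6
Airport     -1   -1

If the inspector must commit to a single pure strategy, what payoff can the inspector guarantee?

Row minima: Port → -2, Border → -6, Airport → -1.
The best of these is -1.

-1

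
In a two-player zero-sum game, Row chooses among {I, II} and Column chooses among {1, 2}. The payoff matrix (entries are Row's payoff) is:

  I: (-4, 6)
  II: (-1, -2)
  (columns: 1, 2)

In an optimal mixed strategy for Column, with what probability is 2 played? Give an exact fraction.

3/11

Row minima: I → -4, II → -2; maximin = -2.
Column maxima: 1 → -1, 2 → 6; minimax = -1.
-2 ≠ -1, so there is no saddle point; optimal play is mixed.
Let Row play I with probability p. Expected payoff against 1: (-4)p + (-1)(1−p) = −3p − 1; against 2: 6p + (-2)(1−p) = 8p − 2.
Setting these equal: −3p − 1 = 8p − 2 ⇒ −11p = -1 ⇒ p = 1/11, and the value is (-3)·(1/11) − 1 = -14/11.
For Column: with q = P(1), equating I's and II's payoffs gives −10q + 6 = q − 2 ⇒ q = 8/11.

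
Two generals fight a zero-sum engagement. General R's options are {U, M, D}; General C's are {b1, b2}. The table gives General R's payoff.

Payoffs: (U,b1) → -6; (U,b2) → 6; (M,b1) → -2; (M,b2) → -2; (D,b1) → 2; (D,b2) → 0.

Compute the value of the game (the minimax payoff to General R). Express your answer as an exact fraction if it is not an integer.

Row minima: U → -6, M → -2, D → 0; maximin = 0.
Column maxima: b1 → 2, b2 → 6; minimax = 2.
0 ≠ 2, so there is no saddle point; optimal play is mixed.
M is strictly dominated by D, so General R never plays it.
On the remaining 2×2 (U, D vs b1, b2):
Let General R play U with probability p. Expected payoff against b1: (-6)p + 2(1−p) = −8p + 2; against b2: 6p + 0(1−p) = 6p.
Setting these equal: −8p + 2 = 6p ⇒ −14p = -2 ⇒ p = 1/7, and the value is (-8)·(1/7) + 2 = 6/7.
For General C: with q = P(b1), equating U's and D's payoffs gives −12q + 6 = 2q ⇒ q = 3/7.

6/7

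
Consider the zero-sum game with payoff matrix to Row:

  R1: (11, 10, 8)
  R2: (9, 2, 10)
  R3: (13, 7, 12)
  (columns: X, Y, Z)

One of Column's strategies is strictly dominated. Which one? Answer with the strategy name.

Y holds Row's payoff strictly below X in every row: 10 < 11, 2 < 9, 7 < 13.
So X is strictly dominated for Column.

X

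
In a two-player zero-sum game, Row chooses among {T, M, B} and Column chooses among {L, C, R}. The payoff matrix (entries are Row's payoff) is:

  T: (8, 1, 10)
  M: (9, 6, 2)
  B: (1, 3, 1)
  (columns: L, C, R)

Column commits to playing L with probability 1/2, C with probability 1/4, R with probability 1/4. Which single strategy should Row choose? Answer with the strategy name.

Expected payoff of T: (1/2)·8 + (1/4)·1 + (1/4)·10 = 27/4.
Expected payoff of M: (1/2)·9 + (1/4)·6 + (1/4)·2 = 13/2.
Expected payoff of B: (1/2)·1 + (1/4)·3 + (1/4)·1 = 3/2.
The largest is 27/4, so Row's best response is T.

T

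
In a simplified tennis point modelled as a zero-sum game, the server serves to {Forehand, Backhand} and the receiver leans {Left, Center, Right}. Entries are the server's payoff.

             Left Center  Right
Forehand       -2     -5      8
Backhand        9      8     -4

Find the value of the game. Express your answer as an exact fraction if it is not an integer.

44/25

Row minima: Forehand → -5, Backhand → -4; maximin = -4.
Column maxima: Left → 9, Center → 8, Right → 8; minimax = 8.
-4 ≠ 8, so there is no saddle point; optimal play is mixed.
Left is strictly dominated by Center (it gives the server strictly more in every row), so the receiver never plays it.
On the remaining 2×2 (Forehand, Backhand vs Center, Right):
Let the server play Forehand with probability p. Expected payoff against Center: (-5)p + 8(1−p) = −13p + 8; against Right: 8p + (-4)(1−p) = 12p − 4.
Setting these equal: −13p + 8 = 12p − 4 ⇒ −25p = -12 ⇒ p = 12/25, and the value is (-13)·(12/25) + 8 = 44/25.
For the receiver: with q = P(Center), equating Forehand's and Backhand's payoffs gives −13q + 8 = 12q − 4 ⇒ q = 12/25.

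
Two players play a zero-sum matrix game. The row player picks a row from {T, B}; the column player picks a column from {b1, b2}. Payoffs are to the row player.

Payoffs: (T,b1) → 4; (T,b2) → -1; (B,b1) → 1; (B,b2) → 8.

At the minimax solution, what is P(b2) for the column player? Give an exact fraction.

1/4

Row minima: T → -1, B → 1; maximin = 1.
Column maxima: b1 → 4, b2 → 8; minimax = 4.
1 ≠ 4, so there is no saddle point; optimal play is mixed.
Let the row player play T with probability p. Expected payoff against b1: 4p + 1(1−p) = 3p + 1; against b2: (-1)p + 8(1−p) = −9p + 8.
Setting these equal: 3p + 1 = −9p + 8 ⇒ 12p = 7 ⇒ p = 7/12, and the value is (3)·(7/12) + 1 = 11/4.
For the column player: with q = P(b1), equating T's and B's payoffs gives 5q − 1 = −7q + 8 ⇒ q = 3/4.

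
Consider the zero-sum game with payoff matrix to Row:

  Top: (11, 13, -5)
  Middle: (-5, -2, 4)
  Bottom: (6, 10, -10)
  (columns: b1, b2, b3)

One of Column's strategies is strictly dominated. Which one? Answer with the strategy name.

b2

b1 holds Row's payoff strictly below b2 in every row: 11 < 13, -5 < -2, 6 < 10.
So b2 is strictly dominated for Column.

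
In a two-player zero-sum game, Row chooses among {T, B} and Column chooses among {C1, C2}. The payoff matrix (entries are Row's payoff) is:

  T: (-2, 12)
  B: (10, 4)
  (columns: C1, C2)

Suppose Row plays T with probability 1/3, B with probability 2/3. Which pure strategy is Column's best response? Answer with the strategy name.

C1

If Column plays C1, Row's expected payoff is (1/3)·(-2) + (2/3)·10 = 6.
If Column plays C2, Row's expected payoff is (1/3)·12 + (2/3)·4 = 20/3.
Column minimizes Row's payoff; the smallest is 6, so the best response is C1.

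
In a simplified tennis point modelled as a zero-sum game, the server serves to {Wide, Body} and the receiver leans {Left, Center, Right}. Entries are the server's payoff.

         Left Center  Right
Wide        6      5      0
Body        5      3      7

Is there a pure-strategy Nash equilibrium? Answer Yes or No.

Row minima: Wide → 0, Body → 3; maximin = 3.
Column maxima: Left → 6, Center → 5, Right → 7; minimax = 5.
3 ≠ 5, so no pure-strategy equilibrium exists.

No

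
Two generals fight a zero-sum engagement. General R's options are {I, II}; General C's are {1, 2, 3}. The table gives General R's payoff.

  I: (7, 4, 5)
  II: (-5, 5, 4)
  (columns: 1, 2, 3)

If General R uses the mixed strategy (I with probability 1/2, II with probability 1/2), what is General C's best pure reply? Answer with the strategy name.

1

If General C plays 1, General R's expected payoff is (1/2)·7 + (1/2)·(-5) = 1.
If General C plays 2, General R's expected payoff is (1/2)·4 + (1/2)·5 = 9/2.
If General C plays 3, General R's expected payoff is (1/2)·5 + (1/2)·4 = 9/2.
General C minimizes General R's payoff; the smallest is 1, so the best response is 1.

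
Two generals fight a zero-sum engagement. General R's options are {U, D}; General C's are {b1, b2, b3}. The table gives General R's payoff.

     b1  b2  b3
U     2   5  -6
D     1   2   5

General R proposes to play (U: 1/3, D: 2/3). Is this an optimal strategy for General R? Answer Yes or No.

Yes

Against b1 this mix gives (1/3)·2 + (2/3)·1 = 4/3.
Against b2 this mix gives (1/3)·5 + (2/3)·2 = 3.
Against b3 this mix gives (1/3)·(-6) + (2/3)·5 = 4/3.
All of General C's active replies (b1, b3) yield 4/3, and no column does worse for General R. The mix makes General C indifferent and guarantees 4/3, so it is optimal.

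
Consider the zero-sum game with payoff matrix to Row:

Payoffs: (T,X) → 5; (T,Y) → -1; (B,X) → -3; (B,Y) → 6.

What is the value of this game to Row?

Row minima: T → -1, B → -3; maximin = -1.
Column maxima: X → 5, Y → 6; minimax = 5.
-1 ≠ 5, so there is no saddle point; optimal play is mixed.
Let Row play T with probability p. Expected payoff against X: 5p + (-3)(1−p) = 8p − 3; against Y: (-1)p + 6(1−p) = −7p + 6.
Setting these equal: 8p − 3 = −7p + 6 ⇒ 15p = 9 ⇒ p = 3/5, and the value is (8)·(3/5) − 3 = 9/5.
For Column: with q = P(X), equating T's and B's payoffs gives 6q − 1 = −9q + 6 ⇒ q = 7/15.

9/5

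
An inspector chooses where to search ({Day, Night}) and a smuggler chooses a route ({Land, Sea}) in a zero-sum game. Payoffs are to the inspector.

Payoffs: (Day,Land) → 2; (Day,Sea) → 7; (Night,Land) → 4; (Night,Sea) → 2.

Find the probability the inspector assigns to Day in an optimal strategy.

2/7

Row minima: Day → 2, Night → 2; maximin = 2.
Column maxima: Land → 4, Sea → 7; minimax = 4.
2 ≠ 4, so there is no saddle point; optimal play is mixed.
Let the inspector play Day with probability p. Expected payoff against Land: 2p + 4(1−p) = −2p + 4; against Sea: 7p + 2(1−p) = 5p + 2.
Setting these equal: −2p + 4 = 5p + 2 ⇒ −7p = -2 ⇒ p = 2/7, and the value is (-2)·(2/7) + 4 = 24/7.
For the smuggler: with q = P(Land), equating Day's and Night's payoffs gives −5q + 7 = 2q + 2 ⇒ q = 5/7.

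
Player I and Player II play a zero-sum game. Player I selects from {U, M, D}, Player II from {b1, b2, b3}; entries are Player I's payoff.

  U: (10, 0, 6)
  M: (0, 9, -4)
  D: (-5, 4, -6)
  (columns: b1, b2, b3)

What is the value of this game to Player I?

Row minima: U → 0, M → -4, D → -6; maximin = 0.
Column maxima: b1 → 10, b2 → 9, b3 → 6; minimax = 6.
0 ≠ 6, so there is no saddle point; optimal play is mixed.
D is strictly dominated by M, so Player I never plays it.
b1 is strictly dominated by b3 (it gives Player I strictly more in every row), so Player II never plays it.
On the remaining 2×2 (U, M vs b2, b3):
Let Player I play U with probability p. Expected payoff against b2: 0p + 9(1−p) = −9p + 9; against b3: 6p + (-4)(1−p) = 10p − 4.
Setting these equal: −9p + 9 = 10p − 4 ⇒ −19p = -13 ⇒ p = 13/19, and the value is (-9)·(13/19) + 9 = 54/19.
For Player II: with q = P(b2), equating U's and M's payoffs gives −6q + 6 = 13q − 4 ⇒ q = 10/19.

54/19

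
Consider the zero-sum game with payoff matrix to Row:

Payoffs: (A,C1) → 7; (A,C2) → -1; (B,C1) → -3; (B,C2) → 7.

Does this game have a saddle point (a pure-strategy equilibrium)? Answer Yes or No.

No

Row minima: A → -1, B → -3; maximin = -1.
Column maxima: C1 → 7, C2 → 7; minimax = 7.
-1 ≠ 7, so no pure-strategy equilibrium exists.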